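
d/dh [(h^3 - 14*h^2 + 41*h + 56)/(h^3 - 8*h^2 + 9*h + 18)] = 2*(3*h^2 - 38*h + 117)/(h^4 - 18*h^3 + 117*h^2 - 324*h + 324)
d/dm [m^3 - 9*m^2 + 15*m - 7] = 3*m^2 - 18*m + 15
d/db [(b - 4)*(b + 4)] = 2*b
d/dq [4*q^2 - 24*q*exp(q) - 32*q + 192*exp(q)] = -24*q*exp(q) + 8*q + 168*exp(q) - 32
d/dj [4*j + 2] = 4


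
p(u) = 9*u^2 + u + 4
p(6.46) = 386.04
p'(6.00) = 109.00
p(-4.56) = 186.58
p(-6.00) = 322.00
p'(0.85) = 16.30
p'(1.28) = 24.04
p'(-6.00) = -107.00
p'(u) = 18*u + 1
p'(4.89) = 89.02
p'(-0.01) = 0.82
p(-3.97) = 141.88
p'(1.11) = 20.98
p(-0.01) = 3.99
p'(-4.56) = -81.08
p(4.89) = 224.10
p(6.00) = 334.00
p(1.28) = 20.03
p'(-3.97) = -70.46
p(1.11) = 16.20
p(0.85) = 11.35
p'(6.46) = 117.28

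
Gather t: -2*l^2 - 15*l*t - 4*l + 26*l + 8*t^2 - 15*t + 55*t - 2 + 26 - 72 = -2*l^2 + 22*l + 8*t^2 + t*(40 - 15*l) - 48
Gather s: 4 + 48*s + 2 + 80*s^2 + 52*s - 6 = 80*s^2 + 100*s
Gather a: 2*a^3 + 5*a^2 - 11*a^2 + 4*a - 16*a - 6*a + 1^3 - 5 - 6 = 2*a^3 - 6*a^2 - 18*a - 10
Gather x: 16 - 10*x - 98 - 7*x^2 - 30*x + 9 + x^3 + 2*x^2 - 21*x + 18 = x^3 - 5*x^2 - 61*x - 55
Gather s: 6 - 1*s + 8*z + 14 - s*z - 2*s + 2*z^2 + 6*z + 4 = s*(-z - 3) + 2*z^2 + 14*z + 24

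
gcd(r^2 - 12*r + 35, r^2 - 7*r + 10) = r - 5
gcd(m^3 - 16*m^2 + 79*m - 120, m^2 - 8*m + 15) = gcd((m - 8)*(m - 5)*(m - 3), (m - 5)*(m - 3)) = m^2 - 8*m + 15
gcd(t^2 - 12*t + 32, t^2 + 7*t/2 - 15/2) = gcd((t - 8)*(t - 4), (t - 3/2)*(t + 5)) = 1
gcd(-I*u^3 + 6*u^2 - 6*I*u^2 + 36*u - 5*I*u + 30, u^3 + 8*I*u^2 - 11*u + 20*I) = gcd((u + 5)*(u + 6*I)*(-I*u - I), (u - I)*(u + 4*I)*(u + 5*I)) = 1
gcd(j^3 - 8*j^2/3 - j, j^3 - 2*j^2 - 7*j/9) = j^2 + j/3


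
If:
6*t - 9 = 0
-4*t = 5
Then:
No Solution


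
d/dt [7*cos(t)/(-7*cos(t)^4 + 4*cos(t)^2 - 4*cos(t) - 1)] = 7*(-21*sin(t)^4 + 38*sin(t)^2 - 16)*sin(t)/(7*cos(t)^4 - 4*cos(t)^2 + 4*cos(t) + 1)^2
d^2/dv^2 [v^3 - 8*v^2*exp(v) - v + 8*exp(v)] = -8*v^2*exp(v) - 32*v*exp(v) + 6*v - 8*exp(v)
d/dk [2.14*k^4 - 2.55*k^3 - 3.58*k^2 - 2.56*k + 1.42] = 8.56*k^3 - 7.65*k^2 - 7.16*k - 2.56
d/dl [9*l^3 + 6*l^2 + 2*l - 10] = 27*l^2 + 12*l + 2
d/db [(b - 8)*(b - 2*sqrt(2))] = 2*b - 8 - 2*sqrt(2)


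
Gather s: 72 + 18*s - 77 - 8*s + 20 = 10*s + 15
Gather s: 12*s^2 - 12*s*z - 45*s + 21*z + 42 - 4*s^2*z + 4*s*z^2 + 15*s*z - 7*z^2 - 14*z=s^2*(12 - 4*z) + s*(4*z^2 + 3*z - 45) - 7*z^2 + 7*z + 42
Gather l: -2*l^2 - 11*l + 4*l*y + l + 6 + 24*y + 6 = -2*l^2 + l*(4*y - 10) + 24*y + 12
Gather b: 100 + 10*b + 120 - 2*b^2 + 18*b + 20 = -2*b^2 + 28*b + 240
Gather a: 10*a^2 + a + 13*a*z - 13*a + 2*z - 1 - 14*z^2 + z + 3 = 10*a^2 + a*(13*z - 12) - 14*z^2 + 3*z + 2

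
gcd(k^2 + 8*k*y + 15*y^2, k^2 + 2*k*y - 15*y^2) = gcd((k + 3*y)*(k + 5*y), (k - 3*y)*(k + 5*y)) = k + 5*y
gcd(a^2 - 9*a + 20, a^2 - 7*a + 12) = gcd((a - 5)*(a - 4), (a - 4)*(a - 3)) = a - 4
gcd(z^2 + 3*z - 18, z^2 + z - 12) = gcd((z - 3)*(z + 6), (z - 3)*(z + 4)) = z - 3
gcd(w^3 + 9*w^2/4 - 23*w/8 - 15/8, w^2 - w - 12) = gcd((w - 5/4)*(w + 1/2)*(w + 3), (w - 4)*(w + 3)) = w + 3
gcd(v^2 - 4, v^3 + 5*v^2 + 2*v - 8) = v + 2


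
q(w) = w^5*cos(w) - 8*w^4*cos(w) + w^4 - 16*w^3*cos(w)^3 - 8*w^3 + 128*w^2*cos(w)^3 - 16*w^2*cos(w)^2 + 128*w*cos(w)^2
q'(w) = -w^5*sin(w) + 8*w^4*sin(w) + 5*w^4*cos(w) + 48*w^3*sin(w)*cos(w)^2 - 32*w^3*cos(w) + 4*w^3 - 384*w^2*sin(w)*cos(w)^2 + 32*w^2*sin(w)*cos(w) - 48*w^2*cos(w)^3 - 24*w^2 - 256*w*sin(w)*cos(w) + 256*w*cos(w)^3 - 32*w*cos(w)^2 + 128*cos(w)^2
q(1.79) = -16.62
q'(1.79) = 68.65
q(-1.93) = 56.22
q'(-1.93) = 107.50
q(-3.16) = -881.43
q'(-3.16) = -455.97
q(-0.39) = -28.31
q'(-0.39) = 16.41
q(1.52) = -24.08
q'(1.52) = -28.80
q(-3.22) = -841.66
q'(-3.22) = -874.35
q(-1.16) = -6.88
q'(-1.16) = -64.86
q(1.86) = -11.57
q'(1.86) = 73.59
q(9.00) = -4388.20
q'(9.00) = -8079.37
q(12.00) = 70819.85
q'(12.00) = 75041.33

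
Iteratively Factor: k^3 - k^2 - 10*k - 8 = (k + 2)*(k^2 - 3*k - 4) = (k - 4)*(k + 2)*(k + 1)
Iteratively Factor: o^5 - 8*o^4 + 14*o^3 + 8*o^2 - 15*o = (o - 3)*(o^4 - 5*o^3 - o^2 + 5*o) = (o - 3)*(o - 1)*(o^3 - 4*o^2 - 5*o) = o*(o - 3)*(o - 1)*(o^2 - 4*o - 5) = o*(o - 3)*(o - 1)*(o + 1)*(o - 5)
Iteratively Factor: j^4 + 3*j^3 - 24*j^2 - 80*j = (j + 4)*(j^3 - j^2 - 20*j) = j*(j + 4)*(j^2 - j - 20) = j*(j + 4)^2*(j - 5)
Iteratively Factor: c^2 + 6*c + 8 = (c + 4)*(c + 2)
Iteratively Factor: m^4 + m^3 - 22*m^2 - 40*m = (m)*(m^3 + m^2 - 22*m - 40) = m*(m + 2)*(m^2 - m - 20) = m*(m - 5)*(m + 2)*(m + 4)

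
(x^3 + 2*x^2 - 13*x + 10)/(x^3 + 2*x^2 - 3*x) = (x^2 + 3*x - 10)/(x*(x + 3))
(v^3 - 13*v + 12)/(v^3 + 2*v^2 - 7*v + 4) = (v - 3)/(v - 1)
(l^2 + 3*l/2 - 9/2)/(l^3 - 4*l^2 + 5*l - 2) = (2*l^2 + 3*l - 9)/(2*(l^3 - 4*l^2 + 5*l - 2))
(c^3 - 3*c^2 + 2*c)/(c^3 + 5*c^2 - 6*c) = (c - 2)/(c + 6)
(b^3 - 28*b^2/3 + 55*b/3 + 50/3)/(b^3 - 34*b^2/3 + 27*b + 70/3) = (b - 5)/(b - 7)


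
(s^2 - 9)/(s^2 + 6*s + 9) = (s - 3)/(s + 3)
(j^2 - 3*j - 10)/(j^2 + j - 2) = (j - 5)/(j - 1)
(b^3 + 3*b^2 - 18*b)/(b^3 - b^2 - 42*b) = (b - 3)/(b - 7)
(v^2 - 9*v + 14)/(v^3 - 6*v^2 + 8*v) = (v - 7)/(v*(v - 4))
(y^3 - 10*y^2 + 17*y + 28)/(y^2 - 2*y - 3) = (y^2 - 11*y + 28)/(y - 3)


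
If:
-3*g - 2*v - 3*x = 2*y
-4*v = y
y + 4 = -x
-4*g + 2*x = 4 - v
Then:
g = 12/17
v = 28/17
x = 44/17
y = -112/17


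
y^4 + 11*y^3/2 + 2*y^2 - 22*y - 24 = (y - 2)*(y + 3/2)*(y + 2)*(y + 4)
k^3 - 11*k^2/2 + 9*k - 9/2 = (k - 3)*(k - 3/2)*(k - 1)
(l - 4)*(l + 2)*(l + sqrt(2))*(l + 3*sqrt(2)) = l^4 - 2*l^3 + 4*sqrt(2)*l^3 - 8*sqrt(2)*l^2 - 2*l^2 - 32*sqrt(2)*l - 12*l - 48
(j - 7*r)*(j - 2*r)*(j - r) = j^3 - 10*j^2*r + 23*j*r^2 - 14*r^3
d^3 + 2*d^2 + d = d*(d + 1)^2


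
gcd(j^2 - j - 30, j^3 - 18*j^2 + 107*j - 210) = j - 6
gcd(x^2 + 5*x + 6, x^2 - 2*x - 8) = x + 2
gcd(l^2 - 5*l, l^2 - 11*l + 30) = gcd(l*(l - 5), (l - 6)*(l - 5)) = l - 5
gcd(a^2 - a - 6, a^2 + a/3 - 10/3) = a + 2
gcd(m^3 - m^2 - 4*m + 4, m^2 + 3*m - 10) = m - 2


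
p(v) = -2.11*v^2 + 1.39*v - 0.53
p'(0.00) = 1.39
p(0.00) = -0.53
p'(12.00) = -49.25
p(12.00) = -287.69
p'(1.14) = -3.42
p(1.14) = -1.69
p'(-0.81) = 4.81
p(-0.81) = -3.04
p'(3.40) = -12.96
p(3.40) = -20.20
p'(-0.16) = 2.07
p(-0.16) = -0.81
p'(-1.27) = 6.75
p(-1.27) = -5.70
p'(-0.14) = 1.98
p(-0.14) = -0.77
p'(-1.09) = 5.99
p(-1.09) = -4.55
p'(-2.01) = 9.87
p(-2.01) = -11.85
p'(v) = 1.39 - 4.22*v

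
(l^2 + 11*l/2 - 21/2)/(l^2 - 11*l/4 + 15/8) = 4*(l + 7)/(4*l - 5)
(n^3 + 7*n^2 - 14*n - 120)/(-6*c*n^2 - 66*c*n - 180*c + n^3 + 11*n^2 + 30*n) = (4 - n)/(6*c - n)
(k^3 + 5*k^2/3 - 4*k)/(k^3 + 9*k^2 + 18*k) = (k - 4/3)/(k + 6)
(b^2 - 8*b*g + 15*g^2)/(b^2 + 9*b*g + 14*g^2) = (b^2 - 8*b*g + 15*g^2)/(b^2 + 9*b*g + 14*g^2)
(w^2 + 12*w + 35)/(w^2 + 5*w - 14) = (w + 5)/(w - 2)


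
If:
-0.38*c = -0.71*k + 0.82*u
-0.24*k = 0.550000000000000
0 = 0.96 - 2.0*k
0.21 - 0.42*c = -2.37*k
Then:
No Solution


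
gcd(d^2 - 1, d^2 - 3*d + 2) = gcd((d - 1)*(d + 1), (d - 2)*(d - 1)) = d - 1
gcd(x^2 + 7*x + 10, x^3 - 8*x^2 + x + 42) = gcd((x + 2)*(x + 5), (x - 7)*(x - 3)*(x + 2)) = x + 2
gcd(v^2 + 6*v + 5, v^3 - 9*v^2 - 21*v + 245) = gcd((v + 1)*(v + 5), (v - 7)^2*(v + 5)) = v + 5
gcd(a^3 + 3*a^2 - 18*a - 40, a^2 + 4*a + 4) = a + 2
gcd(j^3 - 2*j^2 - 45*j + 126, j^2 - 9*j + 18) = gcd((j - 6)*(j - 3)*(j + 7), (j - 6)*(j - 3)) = j^2 - 9*j + 18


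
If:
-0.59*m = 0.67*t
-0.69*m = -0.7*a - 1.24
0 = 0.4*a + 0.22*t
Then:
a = 1.71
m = 3.53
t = -3.11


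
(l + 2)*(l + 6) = l^2 + 8*l + 12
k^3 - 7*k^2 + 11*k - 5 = (k - 5)*(k - 1)^2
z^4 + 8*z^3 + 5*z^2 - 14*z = z*(z - 1)*(z + 2)*(z + 7)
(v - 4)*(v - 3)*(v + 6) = v^3 - v^2 - 30*v + 72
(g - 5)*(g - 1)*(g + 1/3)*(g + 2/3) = g^4 - 5*g^3 - 7*g^2/9 + 11*g/3 + 10/9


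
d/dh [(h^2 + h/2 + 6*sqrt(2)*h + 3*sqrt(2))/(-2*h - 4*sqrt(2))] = (-h^2/2 - 2*sqrt(2)*h - 12 + sqrt(2))/(h^2 + 4*sqrt(2)*h + 8)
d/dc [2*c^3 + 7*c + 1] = 6*c^2 + 7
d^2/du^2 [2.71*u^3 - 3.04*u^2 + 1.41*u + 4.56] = 16.26*u - 6.08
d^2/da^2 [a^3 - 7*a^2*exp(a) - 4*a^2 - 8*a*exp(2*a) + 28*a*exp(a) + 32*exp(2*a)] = -7*a^2*exp(a) - 32*a*exp(2*a) + 6*a + 96*exp(2*a) + 42*exp(a) - 8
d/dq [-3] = 0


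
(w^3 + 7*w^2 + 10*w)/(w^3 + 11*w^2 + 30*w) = (w + 2)/(w + 6)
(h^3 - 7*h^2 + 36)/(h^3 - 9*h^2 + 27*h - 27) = (h^2 - 4*h - 12)/(h^2 - 6*h + 9)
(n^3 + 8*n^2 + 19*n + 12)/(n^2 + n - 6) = (n^2 + 5*n + 4)/(n - 2)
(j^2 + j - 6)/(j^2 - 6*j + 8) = (j + 3)/(j - 4)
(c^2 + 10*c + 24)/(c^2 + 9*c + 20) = (c + 6)/(c + 5)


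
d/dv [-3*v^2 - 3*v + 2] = -6*v - 3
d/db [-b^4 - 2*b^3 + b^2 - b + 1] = -4*b^3 - 6*b^2 + 2*b - 1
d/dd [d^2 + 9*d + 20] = 2*d + 9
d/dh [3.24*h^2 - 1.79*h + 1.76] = 6.48*h - 1.79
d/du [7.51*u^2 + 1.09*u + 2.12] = 15.02*u + 1.09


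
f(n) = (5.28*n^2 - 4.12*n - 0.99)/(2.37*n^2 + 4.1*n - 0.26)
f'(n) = (-4.74*n - 4.1)*(5.28*n^2 - 4.12*n - 0.99)/(2.37*n^2 + 4.1*n - 0.26)^2 + (10.56*n - 4.12)/(2.37*n^2 + 4.1*n - 0.26) = (31.4124*n^2 + 1.947*n + 5.1302)/(5.6169*n^4 + 19.434*n^3 + 15.5776*n^2 - 2.132*n + 0.0676)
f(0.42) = -0.95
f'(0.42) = 3.25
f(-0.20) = -0.05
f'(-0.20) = 6.18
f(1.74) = 0.56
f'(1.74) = 0.52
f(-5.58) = 3.68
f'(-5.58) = 0.38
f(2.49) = 0.87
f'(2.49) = 0.34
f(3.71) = 1.19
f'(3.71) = 0.20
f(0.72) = -0.31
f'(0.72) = 1.48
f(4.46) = 1.31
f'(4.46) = 0.15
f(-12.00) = 2.77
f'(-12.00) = 0.05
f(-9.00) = 3.00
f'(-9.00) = 0.11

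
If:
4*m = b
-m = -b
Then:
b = 0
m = 0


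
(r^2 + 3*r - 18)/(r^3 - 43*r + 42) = (r^2 + 3*r - 18)/(r^3 - 43*r + 42)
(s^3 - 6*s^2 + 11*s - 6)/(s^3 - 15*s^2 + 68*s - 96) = (s^2 - 3*s + 2)/(s^2 - 12*s + 32)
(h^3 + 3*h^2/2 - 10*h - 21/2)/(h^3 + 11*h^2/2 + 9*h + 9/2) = (2*h^2 + h - 21)/(2*h^2 + 9*h + 9)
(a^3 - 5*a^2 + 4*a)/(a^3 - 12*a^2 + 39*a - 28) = a/(a - 7)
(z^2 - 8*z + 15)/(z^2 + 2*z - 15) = (z - 5)/(z + 5)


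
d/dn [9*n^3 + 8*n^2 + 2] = n*(27*n + 16)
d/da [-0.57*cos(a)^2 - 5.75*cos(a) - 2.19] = (1.14*cos(a) + 5.75)*sin(a)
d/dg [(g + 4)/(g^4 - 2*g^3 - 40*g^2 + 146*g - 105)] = (g^4 - 2*g^3 - 40*g^2 + 146*g - 2*(g + 4)*(2*g^3 - 3*g^2 - 40*g + 73) - 105)/(-g^4 + 2*g^3 + 40*g^2 - 146*g + 105)^2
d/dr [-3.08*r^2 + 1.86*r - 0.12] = 1.86 - 6.16*r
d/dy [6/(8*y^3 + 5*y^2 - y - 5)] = 6*(-24*y^2 - 10*y + 1)/(8*y^3 + 5*y^2 - y - 5)^2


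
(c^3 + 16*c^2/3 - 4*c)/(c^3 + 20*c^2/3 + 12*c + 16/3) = c*(3*c^2 + 16*c - 12)/(3*c^3 + 20*c^2 + 36*c + 16)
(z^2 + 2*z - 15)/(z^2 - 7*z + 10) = (z^2 + 2*z - 15)/(z^2 - 7*z + 10)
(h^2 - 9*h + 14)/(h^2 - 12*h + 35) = (h - 2)/(h - 5)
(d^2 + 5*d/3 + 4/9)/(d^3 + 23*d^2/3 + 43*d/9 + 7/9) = (3*d + 4)/(3*d^2 + 22*d + 7)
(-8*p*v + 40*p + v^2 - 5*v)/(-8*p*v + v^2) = (v - 5)/v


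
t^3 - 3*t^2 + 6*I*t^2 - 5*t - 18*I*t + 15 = (t - 3)*(t + I)*(t + 5*I)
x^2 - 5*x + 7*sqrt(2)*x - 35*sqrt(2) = (x - 5)*(x + 7*sqrt(2))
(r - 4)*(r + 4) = r^2 - 16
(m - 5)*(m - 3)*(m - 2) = m^3 - 10*m^2 + 31*m - 30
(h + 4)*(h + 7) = h^2 + 11*h + 28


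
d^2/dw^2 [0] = 0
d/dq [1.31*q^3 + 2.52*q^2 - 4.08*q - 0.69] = 3.93*q^2 + 5.04*q - 4.08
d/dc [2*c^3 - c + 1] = 6*c^2 - 1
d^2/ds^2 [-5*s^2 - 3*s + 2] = -10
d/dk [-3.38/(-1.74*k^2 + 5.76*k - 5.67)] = (19.4688 - 11.7624*k)/(1.74*k^2 - 5.76*k + 5.67)^2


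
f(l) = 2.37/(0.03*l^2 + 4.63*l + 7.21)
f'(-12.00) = -0.00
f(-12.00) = -0.05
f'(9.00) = -0.00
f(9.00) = 0.05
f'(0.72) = -0.10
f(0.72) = 0.22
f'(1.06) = -0.08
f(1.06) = 0.20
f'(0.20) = -0.17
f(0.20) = 0.29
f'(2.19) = -0.04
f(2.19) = 0.14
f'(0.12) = -0.18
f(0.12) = 0.31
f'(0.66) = -0.10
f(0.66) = 0.23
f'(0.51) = -0.12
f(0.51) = 0.25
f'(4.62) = -0.01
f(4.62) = 0.08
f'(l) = 2.37*(-0.06*l - 4.63)/(0.03*l^2 + 4.63*l + 7.21)^2 = (-0.1422*l - 10.9731)/(0.03*l^2 + 4.63*l + 7.21)^2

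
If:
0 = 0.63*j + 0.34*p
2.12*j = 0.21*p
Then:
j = 0.00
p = 0.00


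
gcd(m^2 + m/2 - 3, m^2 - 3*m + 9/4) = m - 3/2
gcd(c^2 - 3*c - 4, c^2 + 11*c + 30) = 1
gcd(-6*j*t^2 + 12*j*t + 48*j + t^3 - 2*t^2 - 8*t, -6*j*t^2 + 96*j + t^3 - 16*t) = -6*j*t + 24*j + t^2 - 4*t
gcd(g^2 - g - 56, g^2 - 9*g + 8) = g - 8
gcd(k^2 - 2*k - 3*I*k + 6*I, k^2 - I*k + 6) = k - 3*I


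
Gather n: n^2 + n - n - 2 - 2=n^2 - 4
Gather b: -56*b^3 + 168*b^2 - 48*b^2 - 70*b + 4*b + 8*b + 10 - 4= -56*b^3 + 120*b^2 - 58*b + 6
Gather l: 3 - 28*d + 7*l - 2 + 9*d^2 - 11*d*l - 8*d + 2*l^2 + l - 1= 9*d^2 - 36*d + 2*l^2 + l*(8 - 11*d)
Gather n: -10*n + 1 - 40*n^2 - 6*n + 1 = -40*n^2 - 16*n + 2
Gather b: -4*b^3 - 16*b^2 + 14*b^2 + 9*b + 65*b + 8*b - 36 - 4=-4*b^3 - 2*b^2 + 82*b - 40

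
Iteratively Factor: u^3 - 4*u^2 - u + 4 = (u - 4)*(u^2 - 1) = (u - 4)*(u + 1)*(u - 1)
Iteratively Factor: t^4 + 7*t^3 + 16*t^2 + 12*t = (t + 3)*(t^3 + 4*t^2 + 4*t) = (t + 2)*(t + 3)*(t^2 + 2*t) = t*(t + 2)*(t + 3)*(t + 2)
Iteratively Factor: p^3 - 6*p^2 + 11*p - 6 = (p - 1)*(p^2 - 5*p + 6) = (p - 2)*(p - 1)*(p - 3)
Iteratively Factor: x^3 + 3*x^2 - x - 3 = (x + 1)*(x^2 + 2*x - 3) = (x + 1)*(x + 3)*(x - 1)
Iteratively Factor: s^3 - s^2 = (s)*(s^2 - s) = s*(s - 1)*(s)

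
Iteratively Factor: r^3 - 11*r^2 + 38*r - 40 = (r - 5)*(r^2 - 6*r + 8) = (r - 5)*(r - 2)*(r - 4)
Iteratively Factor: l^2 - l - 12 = (l + 3)*(l - 4)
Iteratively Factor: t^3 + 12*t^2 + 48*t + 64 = (t + 4)*(t^2 + 8*t + 16) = (t + 4)^2*(t + 4)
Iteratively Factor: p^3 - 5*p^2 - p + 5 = (p + 1)*(p^2 - 6*p + 5) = (p - 5)*(p + 1)*(p - 1)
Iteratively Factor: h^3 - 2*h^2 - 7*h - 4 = (h - 4)*(h^2 + 2*h + 1) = (h - 4)*(h + 1)*(h + 1)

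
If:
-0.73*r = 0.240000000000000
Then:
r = -0.33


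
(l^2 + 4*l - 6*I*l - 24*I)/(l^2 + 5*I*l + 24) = (l^2 + l*(4 - 6*I) - 24*I)/(l^2 + 5*I*l + 24)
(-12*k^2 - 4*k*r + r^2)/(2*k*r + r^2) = (-6*k + r)/r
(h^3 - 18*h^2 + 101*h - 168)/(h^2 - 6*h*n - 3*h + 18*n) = (h^2 - 15*h + 56)/(h - 6*n)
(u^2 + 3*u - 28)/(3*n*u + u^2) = (u^2 + 3*u - 28)/(u*(3*n + u))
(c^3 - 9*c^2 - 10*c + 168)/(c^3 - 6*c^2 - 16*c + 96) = (c - 7)/(c - 4)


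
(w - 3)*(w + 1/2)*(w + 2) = w^3 - w^2/2 - 13*w/2 - 3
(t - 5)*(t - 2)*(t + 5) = t^3 - 2*t^2 - 25*t + 50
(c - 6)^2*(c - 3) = c^3 - 15*c^2 + 72*c - 108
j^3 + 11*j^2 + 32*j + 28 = (j + 2)^2*(j + 7)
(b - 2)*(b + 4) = b^2 + 2*b - 8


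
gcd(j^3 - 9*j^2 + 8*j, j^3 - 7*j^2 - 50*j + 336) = j - 8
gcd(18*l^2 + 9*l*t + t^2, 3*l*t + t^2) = 3*l + t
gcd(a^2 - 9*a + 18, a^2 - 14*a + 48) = a - 6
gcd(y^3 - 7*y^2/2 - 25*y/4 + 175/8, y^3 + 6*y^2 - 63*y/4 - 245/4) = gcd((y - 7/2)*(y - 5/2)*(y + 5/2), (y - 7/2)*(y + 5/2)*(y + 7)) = y^2 - y - 35/4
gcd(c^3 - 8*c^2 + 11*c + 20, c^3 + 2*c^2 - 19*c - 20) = c^2 - 3*c - 4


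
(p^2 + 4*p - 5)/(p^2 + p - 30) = (p^2 + 4*p - 5)/(p^2 + p - 30)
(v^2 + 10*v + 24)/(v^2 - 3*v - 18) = (v^2 + 10*v + 24)/(v^2 - 3*v - 18)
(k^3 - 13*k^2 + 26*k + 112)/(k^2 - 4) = (k^2 - 15*k + 56)/(k - 2)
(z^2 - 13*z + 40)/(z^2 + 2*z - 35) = (z - 8)/(z + 7)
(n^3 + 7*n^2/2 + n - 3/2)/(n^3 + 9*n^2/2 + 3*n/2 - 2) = (n + 3)/(n + 4)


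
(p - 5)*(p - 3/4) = p^2 - 23*p/4 + 15/4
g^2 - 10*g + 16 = (g - 8)*(g - 2)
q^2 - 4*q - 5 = (q - 5)*(q + 1)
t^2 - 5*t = t*(t - 5)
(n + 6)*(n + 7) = n^2 + 13*n + 42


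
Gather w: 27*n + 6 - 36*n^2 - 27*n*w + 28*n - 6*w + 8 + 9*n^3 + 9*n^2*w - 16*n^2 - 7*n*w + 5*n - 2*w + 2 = 9*n^3 - 52*n^2 + 60*n + w*(9*n^2 - 34*n - 8) + 16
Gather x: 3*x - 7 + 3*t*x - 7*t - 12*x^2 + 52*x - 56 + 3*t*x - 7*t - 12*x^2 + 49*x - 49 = -14*t - 24*x^2 + x*(6*t + 104) - 112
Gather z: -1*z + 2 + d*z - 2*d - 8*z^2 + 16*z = -2*d - 8*z^2 + z*(d + 15) + 2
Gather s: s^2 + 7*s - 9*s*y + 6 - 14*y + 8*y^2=s^2 + s*(7 - 9*y) + 8*y^2 - 14*y + 6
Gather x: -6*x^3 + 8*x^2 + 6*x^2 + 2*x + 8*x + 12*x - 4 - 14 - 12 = -6*x^3 + 14*x^2 + 22*x - 30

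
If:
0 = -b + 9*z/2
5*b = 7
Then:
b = 7/5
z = 14/45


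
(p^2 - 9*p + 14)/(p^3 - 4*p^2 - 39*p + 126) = (p - 2)/(p^2 + 3*p - 18)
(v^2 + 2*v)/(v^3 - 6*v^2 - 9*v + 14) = v/(v^2 - 8*v + 7)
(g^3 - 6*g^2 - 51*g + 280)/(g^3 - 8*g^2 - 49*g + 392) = (g - 5)/(g - 7)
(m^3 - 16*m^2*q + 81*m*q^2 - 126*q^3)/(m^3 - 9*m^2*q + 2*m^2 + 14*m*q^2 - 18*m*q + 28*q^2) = (-m^2 + 9*m*q - 18*q^2)/(-m^2 + 2*m*q - 2*m + 4*q)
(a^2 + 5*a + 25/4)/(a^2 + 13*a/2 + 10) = (a + 5/2)/(a + 4)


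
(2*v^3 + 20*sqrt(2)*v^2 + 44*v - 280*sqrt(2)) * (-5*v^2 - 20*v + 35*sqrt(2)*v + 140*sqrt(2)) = -10*v^5 - 30*sqrt(2)*v^4 - 40*v^4 - 120*sqrt(2)*v^3 + 1180*v^3 + 2940*sqrt(2)*v^2 + 4720*v^2 - 19600*v + 11760*sqrt(2)*v - 78400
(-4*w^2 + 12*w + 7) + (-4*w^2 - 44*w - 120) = -8*w^2 - 32*w - 113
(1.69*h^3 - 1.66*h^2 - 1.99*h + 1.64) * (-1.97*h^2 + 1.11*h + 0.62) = -3.3293*h^5 + 5.1461*h^4 + 3.1255*h^3 - 6.4689*h^2 + 0.5866*h + 1.0168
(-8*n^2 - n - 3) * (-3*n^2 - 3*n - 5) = 24*n^4 + 27*n^3 + 52*n^2 + 14*n + 15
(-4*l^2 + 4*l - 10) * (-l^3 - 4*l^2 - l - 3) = 4*l^5 + 12*l^4 - 2*l^3 + 48*l^2 - 2*l + 30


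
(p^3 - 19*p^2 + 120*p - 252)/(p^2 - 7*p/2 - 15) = 2*(p^2 - 13*p + 42)/(2*p + 5)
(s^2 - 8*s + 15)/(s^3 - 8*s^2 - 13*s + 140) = (s - 3)/(s^2 - 3*s - 28)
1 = 1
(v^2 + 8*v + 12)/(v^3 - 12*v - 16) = (v + 6)/(v^2 - 2*v - 8)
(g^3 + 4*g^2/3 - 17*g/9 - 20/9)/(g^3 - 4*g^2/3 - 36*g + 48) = (3*g^2 + 8*g + 5)/(3*(g^2 - 36))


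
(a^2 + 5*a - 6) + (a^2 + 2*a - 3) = 2*a^2 + 7*a - 9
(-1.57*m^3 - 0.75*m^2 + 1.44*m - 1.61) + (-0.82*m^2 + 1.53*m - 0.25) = -1.57*m^3 - 1.57*m^2 + 2.97*m - 1.86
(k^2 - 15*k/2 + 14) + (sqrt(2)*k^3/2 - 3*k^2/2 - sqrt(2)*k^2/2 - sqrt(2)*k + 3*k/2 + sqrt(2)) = sqrt(2)*k^3/2 - sqrt(2)*k^2/2 - k^2/2 - 6*k - sqrt(2)*k + sqrt(2) + 14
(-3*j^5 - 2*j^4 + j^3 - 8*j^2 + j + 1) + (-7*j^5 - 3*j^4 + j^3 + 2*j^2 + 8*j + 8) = -10*j^5 - 5*j^4 + 2*j^3 - 6*j^2 + 9*j + 9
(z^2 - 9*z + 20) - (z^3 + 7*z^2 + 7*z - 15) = -z^3 - 6*z^2 - 16*z + 35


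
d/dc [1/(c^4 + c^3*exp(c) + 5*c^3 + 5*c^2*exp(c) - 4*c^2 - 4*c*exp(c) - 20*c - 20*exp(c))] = (-c^3*exp(c) - 4*c^3 - 8*c^2*exp(c) - 15*c^2 - 6*c*exp(c) + 8*c + 24*exp(c) + 20)/(c^4 + c^3*exp(c) + 5*c^3 + 5*c^2*exp(c) - 4*c^2 - 4*c*exp(c) - 20*c - 20*exp(c))^2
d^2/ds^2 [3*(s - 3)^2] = 6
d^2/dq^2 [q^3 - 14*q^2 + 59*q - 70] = 6*q - 28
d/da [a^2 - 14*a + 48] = 2*a - 14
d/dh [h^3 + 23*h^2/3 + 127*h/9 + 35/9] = 3*h^2 + 46*h/3 + 127/9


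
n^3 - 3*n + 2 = (n - 1)^2*(n + 2)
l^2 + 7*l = l*(l + 7)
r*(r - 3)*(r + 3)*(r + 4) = r^4 + 4*r^3 - 9*r^2 - 36*r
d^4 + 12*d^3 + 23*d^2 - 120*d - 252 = (d - 3)*(d + 2)*(d + 6)*(d + 7)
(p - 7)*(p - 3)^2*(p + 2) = p^4 - 11*p^3 + 25*p^2 + 39*p - 126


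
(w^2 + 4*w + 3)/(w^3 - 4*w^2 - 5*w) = (w + 3)/(w*(w - 5))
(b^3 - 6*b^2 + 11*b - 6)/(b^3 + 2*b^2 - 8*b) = (b^2 - 4*b + 3)/(b*(b + 4))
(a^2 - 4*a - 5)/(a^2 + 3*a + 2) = (a - 5)/(a + 2)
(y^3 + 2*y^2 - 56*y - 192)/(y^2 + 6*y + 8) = (y^2 - 2*y - 48)/(y + 2)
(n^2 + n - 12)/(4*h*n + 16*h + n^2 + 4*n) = (n - 3)/(4*h + n)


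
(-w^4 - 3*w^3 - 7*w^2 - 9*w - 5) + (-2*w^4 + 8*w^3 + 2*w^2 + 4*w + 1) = -3*w^4 + 5*w^3 - 5*w^2 - 5*w - 4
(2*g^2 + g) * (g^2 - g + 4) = 2*g^4 - g^3 + 7*g^2 + 4*g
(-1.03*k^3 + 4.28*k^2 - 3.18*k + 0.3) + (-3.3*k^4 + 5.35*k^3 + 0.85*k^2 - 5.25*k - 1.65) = -3.3*k^4 + 4.32*k^3 + 5.13*k^2 - 8.43*k - 1.35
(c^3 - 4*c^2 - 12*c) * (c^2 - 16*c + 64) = c^5 - 20*c^4 + 116*c^3 - 64*c^2 - 768*c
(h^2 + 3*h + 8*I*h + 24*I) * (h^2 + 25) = h^4 + 3*h^3 + 8*I*h^3 + 25*h^2 + 24*I*h^2 + 75*h + 200*I*h + 600*I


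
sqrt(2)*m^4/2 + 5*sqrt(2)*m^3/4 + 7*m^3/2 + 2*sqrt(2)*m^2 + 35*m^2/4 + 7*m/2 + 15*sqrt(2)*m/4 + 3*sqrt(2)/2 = (m + 1/2)*(m + 2)*(m + 3*sqrt(2))*(sqrt(2)*m/2 + 1/2)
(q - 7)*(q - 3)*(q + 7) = q^3 - 3*q^2 - 49*q + 147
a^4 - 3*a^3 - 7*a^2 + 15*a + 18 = (a - 3)^2*(a + 1)*(a + 2)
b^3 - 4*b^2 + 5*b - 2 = (b - 2)*(b - 1)^2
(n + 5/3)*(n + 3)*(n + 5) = n^3 + 29*n^2/3 + 85*n/3 + 25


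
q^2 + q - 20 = (q - 4)*(q + 5)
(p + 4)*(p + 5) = p^2 + 9*p + 20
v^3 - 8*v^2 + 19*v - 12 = (v - 4)*(v - 3)*(v - 1)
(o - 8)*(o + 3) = o^2 - 5*o - 24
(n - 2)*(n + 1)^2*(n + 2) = n^4 + 2*n^3 - 3*n^2 - 8*n - 4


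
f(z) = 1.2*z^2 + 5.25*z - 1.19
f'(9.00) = 26.85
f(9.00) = 143.26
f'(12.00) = 34.05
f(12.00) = 234.61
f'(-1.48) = 1.70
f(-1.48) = -6.33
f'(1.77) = 9.50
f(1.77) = 11.86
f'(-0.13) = 4.94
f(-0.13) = -1.85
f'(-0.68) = 3.62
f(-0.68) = -4.21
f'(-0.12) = 4.96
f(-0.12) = -1.80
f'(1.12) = 7.94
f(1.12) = 6.20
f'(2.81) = 11.99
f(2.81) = 23.04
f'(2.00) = 10.05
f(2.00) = 14.11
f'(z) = 2.4*z + 5.25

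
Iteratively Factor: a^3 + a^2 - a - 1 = (a + 1)*(a^2 - 1) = (a - 1)*(a + 1)*(a + 1)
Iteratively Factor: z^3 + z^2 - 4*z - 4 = (z + 1)*(z^2 - 4) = (z - 2)*(z + 1)*(z + 2)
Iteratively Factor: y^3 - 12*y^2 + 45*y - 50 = (y - 2)*(y^2 - 10*y + 25) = (y - 5)*(y - 2)*(y - 5)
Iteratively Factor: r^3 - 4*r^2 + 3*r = (r)*(r^2 - 4*r + 3) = r*(r - 3)*(r - 1)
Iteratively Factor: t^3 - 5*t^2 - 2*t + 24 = (t - 4)*(t^2 - t - 6) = (t - 4)*(t - 3)*(t + 2)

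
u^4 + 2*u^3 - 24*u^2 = u^2*(u - 4)*(u + 6)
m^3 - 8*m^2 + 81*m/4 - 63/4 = (m - 7/2)*(m - 3)*(m - 3/2)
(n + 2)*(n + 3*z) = n^2 + 3*n*z + 2*n + 6*z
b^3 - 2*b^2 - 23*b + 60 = (b - 4)*(b - 3)*(b + 5)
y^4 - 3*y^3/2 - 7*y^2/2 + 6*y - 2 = (y - 2)*(y - 1)*(y - 1/2)*(y + 2)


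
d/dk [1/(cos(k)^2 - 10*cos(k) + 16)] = 2*(cos(k) - 5)*sin(k)/(cos(k)^2 - 10*cos(k) + 16)^2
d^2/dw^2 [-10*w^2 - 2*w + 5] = -20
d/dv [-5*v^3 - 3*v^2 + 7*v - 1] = -15*v^2 - 6*v + 7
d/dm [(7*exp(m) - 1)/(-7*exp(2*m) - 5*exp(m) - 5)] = (49*exp(2*m) - 14*exp(m) - 40)*exp(m)/(49*exp(4*m) + 70*exp(3*m) + 95*exp(2*m) + 50*exp(m) + 25)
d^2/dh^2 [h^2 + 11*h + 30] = 2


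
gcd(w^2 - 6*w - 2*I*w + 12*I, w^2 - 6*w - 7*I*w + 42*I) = w - 6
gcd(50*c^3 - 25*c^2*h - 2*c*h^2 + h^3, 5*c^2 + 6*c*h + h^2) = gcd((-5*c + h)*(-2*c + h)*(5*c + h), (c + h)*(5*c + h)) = 5*c + h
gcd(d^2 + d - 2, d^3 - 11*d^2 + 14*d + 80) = d + 2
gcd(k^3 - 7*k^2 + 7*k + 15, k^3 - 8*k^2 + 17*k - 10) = k - 5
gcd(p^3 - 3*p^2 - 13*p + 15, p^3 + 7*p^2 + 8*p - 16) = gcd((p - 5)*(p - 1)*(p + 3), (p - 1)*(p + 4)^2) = p - 1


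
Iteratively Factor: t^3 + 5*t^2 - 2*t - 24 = (t + 3)*(t^2 + 2*t - 8) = (t + 3)*(t + 4)*(t - 2)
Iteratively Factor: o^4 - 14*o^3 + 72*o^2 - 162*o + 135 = (o - 3)*(o^3 - 11*o^2 + 39*o - 45) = (o - 3)^2*(o^2 - 8*o + 15) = (o - 3)^3*(o - 5)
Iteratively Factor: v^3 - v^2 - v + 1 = (v - 1)*(v^2 - 1) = (v - 1)^2*(v + 1)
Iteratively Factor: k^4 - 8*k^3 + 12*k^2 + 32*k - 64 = (k - 2)*(k^3 - 6*k^2 + 32) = (k - 2)*(k + 2)*(k^2 - 8*k + 16) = (k - 4)*(k - 2)*(k + 2)*(k - 4)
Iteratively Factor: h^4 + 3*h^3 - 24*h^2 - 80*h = (h + 4)*(h^3 - h^2 - 20*h) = (h - 5)*(h + 4)*(h^2 + 4*h) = h*(h - 5)*(h + 4)*(h + 4)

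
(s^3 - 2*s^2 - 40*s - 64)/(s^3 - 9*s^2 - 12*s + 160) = (s + 2)/(s - 5)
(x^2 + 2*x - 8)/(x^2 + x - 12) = (x - 2)/(x - 3)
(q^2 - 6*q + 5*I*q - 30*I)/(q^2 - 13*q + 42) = (q + 5*I)/(q - 7)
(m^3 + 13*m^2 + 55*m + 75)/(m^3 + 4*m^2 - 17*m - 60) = (m + 5)/(m - 4)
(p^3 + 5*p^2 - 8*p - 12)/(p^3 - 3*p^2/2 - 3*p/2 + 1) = 2*(p + 6)/(2*p - 1)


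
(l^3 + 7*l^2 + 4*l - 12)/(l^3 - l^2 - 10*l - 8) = (l^2 + 5*l - 6)/(l^2 - 3*l - 4)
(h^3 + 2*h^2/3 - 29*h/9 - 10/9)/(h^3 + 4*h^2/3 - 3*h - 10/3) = (h + 1/3)/(h + 1)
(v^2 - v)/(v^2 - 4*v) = (v - 1)/(v - 4)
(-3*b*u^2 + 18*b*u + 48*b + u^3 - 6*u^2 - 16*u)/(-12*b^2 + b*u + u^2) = (u^2 - 6*u - 16)/(4*b + u)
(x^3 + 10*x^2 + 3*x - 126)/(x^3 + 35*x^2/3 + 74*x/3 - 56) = 3*(x - 3)/(3*x - 4)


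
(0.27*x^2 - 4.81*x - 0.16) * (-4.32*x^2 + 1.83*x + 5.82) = -1.1664*x^4 + 21.2733*x^3 - 6.5397*x^2 - 28.287*x - 0.9312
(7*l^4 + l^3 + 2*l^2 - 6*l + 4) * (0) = 0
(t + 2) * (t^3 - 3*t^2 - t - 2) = t^4 - t^3 - 7*t^2 - 4*t - 4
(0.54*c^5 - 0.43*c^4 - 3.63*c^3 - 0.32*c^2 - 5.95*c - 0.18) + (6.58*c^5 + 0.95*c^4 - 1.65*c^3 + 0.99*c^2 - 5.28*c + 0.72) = 7.12*c^5 + 0.52*c^4 - 5.28*c^3 + 0.67*c^2 - 11.23*c + 0.54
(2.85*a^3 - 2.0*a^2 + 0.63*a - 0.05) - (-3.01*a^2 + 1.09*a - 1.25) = 2.85*a^3 + 1.01*a^2 - 0.46*a + 1.2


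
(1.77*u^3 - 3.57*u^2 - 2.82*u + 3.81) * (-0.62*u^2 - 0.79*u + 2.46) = -1.0974*u^5 + 0.8151*u^4 + 8.9229*u^3 - 8.9166*u^2 - 9.9471*u + 9.3726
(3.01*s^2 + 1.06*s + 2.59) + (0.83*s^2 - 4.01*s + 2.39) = 3.84*s^2 - 2.95*s + 4.98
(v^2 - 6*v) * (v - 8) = v^3 - 14*v^2 + 48*v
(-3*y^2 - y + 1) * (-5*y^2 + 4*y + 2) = 15*y^4 - 7*y^3 - 15*y^2 + 2*y + 2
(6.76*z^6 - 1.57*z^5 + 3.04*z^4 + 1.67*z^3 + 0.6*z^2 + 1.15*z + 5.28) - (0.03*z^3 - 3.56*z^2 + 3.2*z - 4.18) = 6.76*z^6 - 1.57*z^5 + 3.04*z^4 + 1.64*z^3 + 4.16*z^2 - 2.05*z + 9.46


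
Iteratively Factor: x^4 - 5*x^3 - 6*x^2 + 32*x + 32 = (x + 2)*(x^3 - 7*x^2 + 8*x + 16) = (x - 4)*(x + 2)*(x^2 - 3*x - 4) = (x - 4)^2*(x + 2)*(x + 1)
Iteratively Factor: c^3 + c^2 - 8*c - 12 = (c + 2)*(c^2 - c - 6) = (c + 2)^2*(c - 3)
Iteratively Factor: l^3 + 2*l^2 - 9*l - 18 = (l + 2)*(l^2 - 9) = (l + 2)*(l + 3)*(l - 3)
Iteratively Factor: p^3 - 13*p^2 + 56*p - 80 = (p - 4)*(p^2 - 9*p + 20) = (p - 4)^2*(p - 5)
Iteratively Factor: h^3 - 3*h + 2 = (h - 1)*(h^2 + h - 2) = (h - 1)*(h + 2)*(h - 1)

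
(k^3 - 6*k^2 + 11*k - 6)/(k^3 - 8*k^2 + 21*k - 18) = (k - 1)/(k - 3)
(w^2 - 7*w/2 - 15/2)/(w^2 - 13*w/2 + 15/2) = (2*w + 3)/(2*w - 3)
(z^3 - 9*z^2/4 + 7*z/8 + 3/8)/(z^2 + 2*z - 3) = (8*z^2 - 10*z - 3)/(8*(z + 3))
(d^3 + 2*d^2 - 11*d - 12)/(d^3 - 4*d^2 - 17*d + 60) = (d + 1)/(d - 5)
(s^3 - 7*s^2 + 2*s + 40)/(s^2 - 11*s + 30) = (s^2 - 2*s - 8)/(s - 6)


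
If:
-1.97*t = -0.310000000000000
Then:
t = 0.16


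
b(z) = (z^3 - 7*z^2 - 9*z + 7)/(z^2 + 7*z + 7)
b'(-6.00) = -1852.00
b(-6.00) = -407.00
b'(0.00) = -2.29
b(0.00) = 1.00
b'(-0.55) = -4.90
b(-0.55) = 2.80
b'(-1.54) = -15.17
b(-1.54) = -0.43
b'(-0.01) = -2.31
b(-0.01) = 1.02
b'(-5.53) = -1181.35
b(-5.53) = 289.09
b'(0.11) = -2.06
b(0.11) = 0.76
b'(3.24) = -0.05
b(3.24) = -1.53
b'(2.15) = -0.39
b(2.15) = -1.30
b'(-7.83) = -18.45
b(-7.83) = -61.62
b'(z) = (-2*z - 7)*(z^3 - 7*z^2 - 9*z + 7)/(z^2 + 7*z + 7)^2 + (3*z^2 - 14*z - 9)/(z^2 + 7*z + 7) = (z^4 + 14*z^3 - 19*z^2 - 112*z - 112)/(z^4 + 14*z^3 + 63*z^2 + 98*z + 49)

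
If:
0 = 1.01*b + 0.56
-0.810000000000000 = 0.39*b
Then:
No Solution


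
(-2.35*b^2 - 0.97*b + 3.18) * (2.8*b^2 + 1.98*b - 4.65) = -6.58*b^4 - 7.369*b^3 + 17.9109*b^2 + 10.8069*b - 14.787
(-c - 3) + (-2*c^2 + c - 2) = -2*c^2 - 5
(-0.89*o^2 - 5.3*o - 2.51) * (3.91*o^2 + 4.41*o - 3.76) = -3.4799*o^4 - 24.6479*o^3 - 29.8407*o^2 + 8.8589*o + 9.4376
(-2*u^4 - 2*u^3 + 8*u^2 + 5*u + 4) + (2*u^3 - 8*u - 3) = -2*u^4 + 8*u^2 - 3*u + 1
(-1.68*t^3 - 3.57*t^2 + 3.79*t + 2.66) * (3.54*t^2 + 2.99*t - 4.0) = -5.9472*t^5 - 17.661*t^4 + 9.4623*t^3 + 35.0285*t^2 - 7.2066*t - 10.64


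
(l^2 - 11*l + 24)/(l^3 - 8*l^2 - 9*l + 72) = 1/(l + 3)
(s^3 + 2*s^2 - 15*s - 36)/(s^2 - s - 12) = s + 3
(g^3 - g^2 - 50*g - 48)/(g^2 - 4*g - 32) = (g^2 + 7*g + 6)/(g + 4)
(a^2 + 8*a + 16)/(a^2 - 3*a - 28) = (a + 4)/(a - 7)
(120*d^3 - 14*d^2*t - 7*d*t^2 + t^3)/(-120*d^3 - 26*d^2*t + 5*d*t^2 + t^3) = (-6*d + t)/(6*d + t)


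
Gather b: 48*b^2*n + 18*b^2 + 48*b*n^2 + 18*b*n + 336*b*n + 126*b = b^2*(48*n + 18) + b*(48*n^2 + 354*n + 126)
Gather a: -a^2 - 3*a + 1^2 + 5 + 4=-a^2 - 3*a + 10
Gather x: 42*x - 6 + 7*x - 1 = 49*x - 7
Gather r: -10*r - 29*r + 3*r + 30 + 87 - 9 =108 - 36*r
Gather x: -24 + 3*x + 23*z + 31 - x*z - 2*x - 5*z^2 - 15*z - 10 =x*(1 - z) - 5*z^2 + 8*z - 3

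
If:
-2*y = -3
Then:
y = 3/2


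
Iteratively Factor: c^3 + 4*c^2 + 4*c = (c + 2)*(c^2 + 2*c) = (c + 2)^2*(c)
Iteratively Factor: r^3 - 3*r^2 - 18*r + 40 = (r - 2)*(r^2 - r - 20) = (r - 5)*(r - 2)*(r + 4)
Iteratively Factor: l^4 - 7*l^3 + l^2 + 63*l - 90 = (l - 5)*(l^3 - 2*l^2 - 9*l + 18) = (l - 5)*(l + 3)*(l^2 - 5*l + 6) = (l - 5)*(l - 2)*(l + 3)*(l - 3)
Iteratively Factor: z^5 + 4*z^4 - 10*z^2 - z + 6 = (z - 1)*(z^4 + 5*z^3 + 5*z^2 - 5*z - 6) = (z - 1)*(z + 2)*(z^3 + 3*z^2 - z - 3) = (z - 1)^2*(z + 2)*(z^2 + 4*z + 3) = (z - 1)^2*(z + 2)*(z + 3)*(z + 1)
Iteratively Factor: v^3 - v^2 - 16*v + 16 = (v + 4)*(v^2 - 5*v + 4) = (v - 1)*(v + 4)*(v - 4)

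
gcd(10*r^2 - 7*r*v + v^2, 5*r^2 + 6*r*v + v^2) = 1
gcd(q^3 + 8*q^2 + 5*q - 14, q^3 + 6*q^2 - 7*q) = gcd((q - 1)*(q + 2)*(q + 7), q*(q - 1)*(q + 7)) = q^2 + 6*q - 7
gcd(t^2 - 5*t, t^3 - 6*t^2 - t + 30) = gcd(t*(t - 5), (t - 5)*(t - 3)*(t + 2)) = t - 5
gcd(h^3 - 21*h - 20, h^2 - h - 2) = h + 1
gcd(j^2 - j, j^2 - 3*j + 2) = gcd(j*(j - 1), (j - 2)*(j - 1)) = j - 1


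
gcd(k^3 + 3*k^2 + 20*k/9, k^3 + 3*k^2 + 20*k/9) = k^3 + 3*k^2 + 20*k/9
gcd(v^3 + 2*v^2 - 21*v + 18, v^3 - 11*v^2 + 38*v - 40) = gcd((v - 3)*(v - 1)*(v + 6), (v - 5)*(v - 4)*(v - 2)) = 1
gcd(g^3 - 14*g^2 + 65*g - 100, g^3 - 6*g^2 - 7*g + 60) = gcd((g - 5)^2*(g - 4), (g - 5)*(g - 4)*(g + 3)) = g^2 - 9*g + 20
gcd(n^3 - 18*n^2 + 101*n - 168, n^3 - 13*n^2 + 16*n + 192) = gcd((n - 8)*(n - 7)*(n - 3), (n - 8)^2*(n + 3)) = n - 8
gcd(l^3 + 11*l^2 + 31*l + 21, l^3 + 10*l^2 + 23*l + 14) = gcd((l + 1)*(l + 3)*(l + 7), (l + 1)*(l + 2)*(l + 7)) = l^2 + 8*l + 7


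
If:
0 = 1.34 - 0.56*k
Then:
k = 2.39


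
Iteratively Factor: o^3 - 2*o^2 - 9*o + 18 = (o - 2)*(o^2 - 9) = (o - 2)*(o + 3)*(o - 3)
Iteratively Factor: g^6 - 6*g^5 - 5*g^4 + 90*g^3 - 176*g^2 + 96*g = (g - 1)*(g^5 - 5*g^4 - 10*g^3 + 80*g^2 - 96*g) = (g - 4)*(g - 1)*(g^4 - g^3 - 14*g^2 + 24*g) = (g - 4)*(g - 2)*(g - 1)*(g^3 + g^2 - 12*g) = (g - 4)*(g - 2)*(g - 1)*(g + 4)*(g^2 - 3*g) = (g - 4)*(g - 3)*(g - 2)*(g - 1)*(g + 4)*(g)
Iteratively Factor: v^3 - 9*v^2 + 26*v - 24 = (v - 4)*(v^2 - 5*v + 6) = (v - 4)*(v - 2)*(v - 3)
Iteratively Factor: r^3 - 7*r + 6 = (r - 2)*(r^2 + 2*r - 3) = (r - 2)*(r - 1)*(r + 3)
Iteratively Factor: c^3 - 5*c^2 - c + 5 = (c + 1)*(c^2 - 6*c + 5) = (c - 5)*(c + 1)*(c - 1)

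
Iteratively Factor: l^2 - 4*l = (l)*(l - 4)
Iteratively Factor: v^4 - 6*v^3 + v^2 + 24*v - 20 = (v - 2)*(v^3 - 4*v^2 - 7*v + 10) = (v - 2)*(v + 2)*(v^2 - 6*v + 5) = (v - 5)*(v - 2)*(v + 2)*(v - 1)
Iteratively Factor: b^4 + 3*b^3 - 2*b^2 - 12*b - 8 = (b + 2)*(b^3 + b^2 - 4*b - 4) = (b + 1)*(b + 2)*(b^2 - 4) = (b - 2)*(b + 1)*(b + 2)*(b + 2)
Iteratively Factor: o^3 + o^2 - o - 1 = (o - 1)*(o^2 + 2*o + 1) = (o - 1)*(o + 1)*(o + 1)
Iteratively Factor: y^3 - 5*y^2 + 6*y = (y - 2)*(y^2 - 3*y) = y*(y - 2)*(y - 3)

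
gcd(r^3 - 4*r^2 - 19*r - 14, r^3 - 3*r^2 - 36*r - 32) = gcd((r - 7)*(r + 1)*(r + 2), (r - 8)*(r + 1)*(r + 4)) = r + 1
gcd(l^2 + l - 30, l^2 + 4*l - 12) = l + 6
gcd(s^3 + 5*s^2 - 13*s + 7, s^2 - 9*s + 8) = s - 1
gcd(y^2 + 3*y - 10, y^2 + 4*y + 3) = 1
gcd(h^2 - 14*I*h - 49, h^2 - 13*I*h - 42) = h - 7*I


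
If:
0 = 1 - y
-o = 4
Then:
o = -4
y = 1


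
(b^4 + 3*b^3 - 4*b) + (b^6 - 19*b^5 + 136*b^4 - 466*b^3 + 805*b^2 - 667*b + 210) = b^6 - 19*b^5 + 137*b^4 - 463*b^3 + 805*b^2 - 671*b + 210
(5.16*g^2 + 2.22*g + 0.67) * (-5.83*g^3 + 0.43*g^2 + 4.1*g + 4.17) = -30.0828*g^5 - 10.7238*g^4 + 18.2045*g^3 + 30.9073*g^2 + 12.0044*g + 2.7939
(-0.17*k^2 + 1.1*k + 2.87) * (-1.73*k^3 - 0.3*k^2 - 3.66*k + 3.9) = 0.2941*k^5 - 1.852*k^4 - 4.6729*k^3 - 5.55*k^2 - 6.2142*k + 11.193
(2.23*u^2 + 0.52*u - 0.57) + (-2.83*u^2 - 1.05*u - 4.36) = -0.6*u^2 - 0.53*u - 4.93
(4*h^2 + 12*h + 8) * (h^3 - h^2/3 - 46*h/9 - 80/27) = 4*h^5 + 32*h^4/3 - 148*h^3/9 - 2048*h^2/27 - 688*h/9 - 640/27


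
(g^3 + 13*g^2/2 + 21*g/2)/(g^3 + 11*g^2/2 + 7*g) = (g + 3)/(g + 2)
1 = 1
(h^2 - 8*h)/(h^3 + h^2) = (h - 8)/(h*(h + 1))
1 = 1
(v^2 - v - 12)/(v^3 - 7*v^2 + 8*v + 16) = (v + 3)/(v^2 - 3*v - 4)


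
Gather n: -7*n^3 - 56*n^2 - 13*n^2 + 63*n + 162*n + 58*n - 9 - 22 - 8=-7*n^3 - 69*n^2 + 283*n - 39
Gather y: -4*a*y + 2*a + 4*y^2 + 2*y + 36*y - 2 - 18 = 2*a + 4*y^2 + y*(38 - 4*a) - 20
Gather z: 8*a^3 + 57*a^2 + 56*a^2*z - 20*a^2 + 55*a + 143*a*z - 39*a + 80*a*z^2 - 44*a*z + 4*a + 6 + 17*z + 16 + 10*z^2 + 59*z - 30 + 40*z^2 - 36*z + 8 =8*a^3 + 37*a^2 + 20*a + z^2*(80*a + 50) + z*(56*a^2 + 99*a + 40)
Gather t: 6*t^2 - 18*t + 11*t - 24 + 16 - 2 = 6*t^2 - 7*t - 10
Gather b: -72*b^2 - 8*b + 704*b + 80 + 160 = -72*b^2 + 696*b + 240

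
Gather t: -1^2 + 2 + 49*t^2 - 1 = 49*t^2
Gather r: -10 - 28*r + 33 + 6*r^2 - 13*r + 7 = 6*r^2 - 41*r + 30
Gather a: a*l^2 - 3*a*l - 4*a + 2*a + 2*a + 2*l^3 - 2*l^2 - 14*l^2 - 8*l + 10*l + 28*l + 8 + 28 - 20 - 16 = a*(l^2 - 3*l) + 2*l^3 - 16*l^2 + 30*l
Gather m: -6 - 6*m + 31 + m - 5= 20 - 5*m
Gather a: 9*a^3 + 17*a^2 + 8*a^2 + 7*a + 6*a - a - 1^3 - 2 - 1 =9*a^3 + 25*a^2 + 12*a - 4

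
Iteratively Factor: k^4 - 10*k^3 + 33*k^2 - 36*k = (k - 3)*(k^3 - 7*k^2 + 12*k) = (k - 3)^2*(k^2 - 4*k) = (k - 4)*(k - 3)^2*(k)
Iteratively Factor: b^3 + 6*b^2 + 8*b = (b + 4)*(b^2 + 2*b) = b*(b + 4)*(b + 2)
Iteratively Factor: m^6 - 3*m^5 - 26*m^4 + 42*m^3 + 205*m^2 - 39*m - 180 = (m + 3)*(m^5 - 6*m^4 - 8*m^3 + 66*m^2 + 7*m - 60) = (m - 5)*(m + 3)*(m^4 - m^3 - 13*m^2 + m + 12) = (m - 5)*(m + 1)*(m + 3)*(m^3 - 2*m^2 - 11*m + 12) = (m - 5)*(m - 1)*(m + 1)*(m + 3)*(m^2 - m - 12) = (m - 5)*(m - 4)*(m - 1)*(m + 1)*(m + 3)*(m + 3)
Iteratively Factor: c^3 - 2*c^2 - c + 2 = (c - 2)*(c^2 - 1) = (c - 2)*(c + 1)*(c - 1)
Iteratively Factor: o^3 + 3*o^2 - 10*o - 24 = (o + 4)*(o^2 - o - 6) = (o + 2)*(o + 4)*(o - 3)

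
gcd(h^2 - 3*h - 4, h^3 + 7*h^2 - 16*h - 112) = h - 4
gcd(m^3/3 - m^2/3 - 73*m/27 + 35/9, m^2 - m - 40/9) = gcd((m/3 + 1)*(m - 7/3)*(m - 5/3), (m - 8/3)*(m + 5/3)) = 1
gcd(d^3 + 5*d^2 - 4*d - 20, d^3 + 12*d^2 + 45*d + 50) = d^2 + 7*d + 10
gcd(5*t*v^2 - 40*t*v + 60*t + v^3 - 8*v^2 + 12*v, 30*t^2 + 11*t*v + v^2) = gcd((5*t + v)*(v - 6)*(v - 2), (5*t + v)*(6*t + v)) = 5*t + v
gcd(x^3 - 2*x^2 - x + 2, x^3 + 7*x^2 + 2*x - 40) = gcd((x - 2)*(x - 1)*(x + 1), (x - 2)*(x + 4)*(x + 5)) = x - 2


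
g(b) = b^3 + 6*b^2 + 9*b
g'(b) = 3*b^2 + 12*b + 9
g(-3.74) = -2.05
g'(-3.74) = 6.08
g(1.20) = 21.17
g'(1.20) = 27.72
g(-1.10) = -3.97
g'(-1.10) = -0.57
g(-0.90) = -3.97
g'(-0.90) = 0.63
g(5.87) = 461.83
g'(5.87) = 182.81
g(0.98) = 15.52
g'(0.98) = 23.64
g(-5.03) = -20.73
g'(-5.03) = 24.54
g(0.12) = 1.17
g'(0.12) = 10.48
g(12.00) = 2700.00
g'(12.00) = 585.00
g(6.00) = 486.00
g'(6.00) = 189.00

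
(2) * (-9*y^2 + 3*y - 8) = -18*y^2 + 6*y - 16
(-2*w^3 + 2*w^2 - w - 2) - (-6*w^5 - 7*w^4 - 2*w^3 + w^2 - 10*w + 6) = 6*w^5 + 7*w^4 + w^2 + 9*w - 8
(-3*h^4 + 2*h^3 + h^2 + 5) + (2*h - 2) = -3*h^4 + 2*h^3 + h^2 + 2*h + 3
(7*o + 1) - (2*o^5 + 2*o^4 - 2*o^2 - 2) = -2*o^5 - 2*o^4 + 2*o^2 + 7*o + 3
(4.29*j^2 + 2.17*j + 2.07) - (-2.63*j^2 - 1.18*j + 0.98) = 6.92*j^2 + 3.35*j + 1.09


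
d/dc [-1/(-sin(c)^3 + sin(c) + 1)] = (1 - 3*sin(c)^2)*cos(c)/(sin(c)*cos(c)^2 + 1)^2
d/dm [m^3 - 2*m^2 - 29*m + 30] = 3*m^2 - 4*m - 29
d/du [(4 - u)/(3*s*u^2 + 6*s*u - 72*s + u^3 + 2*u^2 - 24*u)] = (3*s + 2*u + 6)/(9*s^2*u^2 + 108*s^2*u + 324*s^2 + 6*s*u^3 + 72*s*u^2 + 216*s*u + u^4 + 12*u^3 + 36*u^2)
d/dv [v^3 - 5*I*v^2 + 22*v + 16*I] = 3*v^2 - 10*I*v + 22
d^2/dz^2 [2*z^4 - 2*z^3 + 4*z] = 12*z*(2*z - 1)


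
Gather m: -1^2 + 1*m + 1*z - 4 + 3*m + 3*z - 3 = 4*m + 4*z - 8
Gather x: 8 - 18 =-10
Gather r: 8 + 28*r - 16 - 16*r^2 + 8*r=-16*r^2 + 36*r - 8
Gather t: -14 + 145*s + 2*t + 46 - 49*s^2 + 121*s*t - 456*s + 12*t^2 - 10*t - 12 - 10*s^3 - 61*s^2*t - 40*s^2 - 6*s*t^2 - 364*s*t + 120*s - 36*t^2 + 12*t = -10*s^3 - 89*s^2 - 191*s + t^2*(-6*s - 24) + t*(-61*s^2 - 243*s + 4) + 20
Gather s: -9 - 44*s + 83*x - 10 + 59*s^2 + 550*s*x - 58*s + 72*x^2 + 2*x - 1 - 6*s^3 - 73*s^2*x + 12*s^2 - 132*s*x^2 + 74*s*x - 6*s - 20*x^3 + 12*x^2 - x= -6*s^3 + s^2*(71 - 73*x) + s*(-132*x^2 + 624*x - 108) - 20*x^3 + 84*x^2 + 84*x - 20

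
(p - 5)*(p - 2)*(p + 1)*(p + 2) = p^4 - 4*p^3 - 9*p^2 + 16*p + 20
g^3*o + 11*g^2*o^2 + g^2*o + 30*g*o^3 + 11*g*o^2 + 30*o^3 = (g + 5*o)*(g + 6*o)*(g*o + o)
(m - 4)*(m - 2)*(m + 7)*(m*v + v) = m^4*v + 2*m^3*v - 33*m^2*v + 22*m*v + 56*v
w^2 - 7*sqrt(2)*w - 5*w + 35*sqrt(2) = (w - 5)*(w - 7*sqrt(2))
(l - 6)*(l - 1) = l^2 - 7*l + 6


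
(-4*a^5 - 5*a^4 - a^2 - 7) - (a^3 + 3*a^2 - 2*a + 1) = -4*a^5 - 5*a^4 - a^3 - 4*a^2 + 2*a - 8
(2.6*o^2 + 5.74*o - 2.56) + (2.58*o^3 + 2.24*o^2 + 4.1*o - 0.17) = 2.58*o^3 + 4.84*o^2 + 9.84*o - 2.73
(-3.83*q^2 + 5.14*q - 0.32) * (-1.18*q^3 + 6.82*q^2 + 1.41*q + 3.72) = 4.5194*q^5 - 32.1858*q^4 + 30.0321*q^3 - 9.1826*q^2 + 18.6696*q - 1.1904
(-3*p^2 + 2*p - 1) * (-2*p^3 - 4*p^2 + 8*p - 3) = 6*p^5 + 8*p^4 - 30*p^3 + 29*p^2 - 14*p + 3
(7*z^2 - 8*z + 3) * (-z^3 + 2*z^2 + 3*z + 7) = -7*z^5 + 22*z^4 + 2*z^3 + 31*z^2 - 47*z + 21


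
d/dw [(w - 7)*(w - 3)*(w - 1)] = 3*w^2 - 22*w + 31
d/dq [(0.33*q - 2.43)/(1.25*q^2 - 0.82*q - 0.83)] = (-0.4125*q^2 + 6.075*q - 2.2665)/(1.5625*q^4 - 2.05*q^3 - 1.4026*q^2 + 1.3612*q + 0.6889)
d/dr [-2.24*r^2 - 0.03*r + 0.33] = -4.48*r - 0.03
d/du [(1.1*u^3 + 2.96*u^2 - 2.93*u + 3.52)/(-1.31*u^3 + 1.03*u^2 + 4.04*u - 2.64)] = (5.0106*u^4 + 1.2114*u^3 + 20.0979*u^2 - 22.88*u - 6.4856)/(1.7161*u^6 - 2.6986*u^5 - 9.5239*u^4 + 15.2392*u^3 + 10.8832*u^2 - 21.3312*u + 6.9696)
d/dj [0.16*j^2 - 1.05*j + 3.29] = 0.32*j - 1.05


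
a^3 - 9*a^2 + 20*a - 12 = (a - 6)*(a - 2)*(a - 1)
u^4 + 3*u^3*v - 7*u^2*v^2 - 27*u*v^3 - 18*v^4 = (u - 3*v)*(u + v)*(u + 2*v)*(u + 3*v)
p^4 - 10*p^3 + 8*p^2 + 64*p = p*(p - 8)*(p - 4)*(p + 2)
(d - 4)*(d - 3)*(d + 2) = d^3 - 5*d^2 - 2*d + 24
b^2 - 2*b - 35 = (b - 7)*(b + 5)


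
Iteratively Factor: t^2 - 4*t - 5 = (t - 5)*(t + 1)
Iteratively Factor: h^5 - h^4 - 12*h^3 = (h)*(h^4 - h^3 - 12*h^2) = h*(h + 3)*(h^3 - 4*h^2) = h^2*(h + 3)*(h^2 - 4*h) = h^3*(h + 3)*(h - 4)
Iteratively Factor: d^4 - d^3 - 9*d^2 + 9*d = (d - 3)*(d^3 + 2*d^2 - 3*d) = (d - 3)*(d + 3)*(d^2 - d) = (d - 3)*(d - 1)*(d + 3)*(d)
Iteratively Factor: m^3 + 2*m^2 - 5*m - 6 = (m - 2)*(m^2 + 4*m + 3) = (m - 2)*(m + 1)*(m + 3)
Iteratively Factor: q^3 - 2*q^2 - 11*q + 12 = (q - 4)*(q^2 + 2*q - 3) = (q - 4)*(q + 3)*(q - 1)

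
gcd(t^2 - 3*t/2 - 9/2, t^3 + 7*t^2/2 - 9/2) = t + 3/2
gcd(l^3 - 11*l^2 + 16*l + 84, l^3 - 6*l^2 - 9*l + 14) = l^2 - 5*l - 14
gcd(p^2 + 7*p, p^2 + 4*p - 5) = 1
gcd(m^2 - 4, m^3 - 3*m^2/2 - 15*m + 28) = m - 2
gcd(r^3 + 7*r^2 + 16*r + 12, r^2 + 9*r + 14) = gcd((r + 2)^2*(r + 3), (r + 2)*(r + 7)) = r + 2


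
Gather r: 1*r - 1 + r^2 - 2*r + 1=r^2 - r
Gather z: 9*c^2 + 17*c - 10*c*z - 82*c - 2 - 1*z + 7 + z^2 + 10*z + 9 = 9*c^2 - 65*c + z^2 + z*(9 - 10*c) + 14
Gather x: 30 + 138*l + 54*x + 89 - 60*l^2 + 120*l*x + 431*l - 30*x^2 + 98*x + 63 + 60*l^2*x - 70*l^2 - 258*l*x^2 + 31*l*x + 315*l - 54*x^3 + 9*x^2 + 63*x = -130*l^2 + 884*l - 54*x^3 + x^2*(-258*l - 21) + x*(60*l^2 + 151*l + 215) + 182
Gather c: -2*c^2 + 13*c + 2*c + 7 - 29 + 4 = -2*c^2 + 15*c - 18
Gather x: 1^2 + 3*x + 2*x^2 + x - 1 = 2*x^2 + 4*x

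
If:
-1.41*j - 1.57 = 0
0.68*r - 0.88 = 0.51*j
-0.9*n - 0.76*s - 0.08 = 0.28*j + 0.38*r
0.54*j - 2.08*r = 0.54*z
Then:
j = -1.11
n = 0.0637208547721689 - 0.844444444444444*s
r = 0.46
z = -2.88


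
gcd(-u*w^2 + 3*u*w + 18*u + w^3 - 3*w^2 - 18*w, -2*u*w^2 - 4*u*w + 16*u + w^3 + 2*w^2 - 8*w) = 1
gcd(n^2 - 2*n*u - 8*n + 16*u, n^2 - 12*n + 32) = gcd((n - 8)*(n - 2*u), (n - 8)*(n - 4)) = n - 8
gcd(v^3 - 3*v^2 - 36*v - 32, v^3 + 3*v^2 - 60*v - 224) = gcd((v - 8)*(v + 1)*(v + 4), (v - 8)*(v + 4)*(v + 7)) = v^2 - 4*v - 32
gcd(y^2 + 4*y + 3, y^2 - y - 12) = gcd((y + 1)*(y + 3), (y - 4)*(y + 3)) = y + 3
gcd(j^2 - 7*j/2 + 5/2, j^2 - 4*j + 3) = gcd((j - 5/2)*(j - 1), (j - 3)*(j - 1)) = j - 1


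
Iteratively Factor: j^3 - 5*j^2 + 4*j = (j - 1)*(j^2 - 4*j) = (j - 4)*(j - 1)*(j)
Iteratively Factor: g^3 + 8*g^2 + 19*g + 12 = (g + 4)*(g^2 + 4*g + 3) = (g + 3)*(g + 4)*(g + 1)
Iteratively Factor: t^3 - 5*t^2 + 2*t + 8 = (t - 4)*(t^2 - t - 2) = (t - 4)*(t - 2)*(t + 1)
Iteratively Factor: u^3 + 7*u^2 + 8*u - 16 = (u - 1)*(u^2 + 8*u + 16) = (u - 1)*(u + 4)*(u + 4)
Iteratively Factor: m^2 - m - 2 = (m + 1)*(m - 2)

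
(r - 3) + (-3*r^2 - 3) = -3*r^2 + r - 6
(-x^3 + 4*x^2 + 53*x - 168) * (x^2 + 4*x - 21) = -x^5 + 90*x^3 - 40*x^2 - 1785*x + 3528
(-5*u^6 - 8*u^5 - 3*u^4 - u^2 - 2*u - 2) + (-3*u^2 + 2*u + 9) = -5*u^6 - 8*u^5 - 3*u^4 - 4*u^2 + 7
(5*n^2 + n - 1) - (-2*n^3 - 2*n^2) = 2*n^3 + 7*n^2 + n - 1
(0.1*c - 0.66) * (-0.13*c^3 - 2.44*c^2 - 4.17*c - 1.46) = -0.013*c^4 - 0.1582*c^3 + 1.1934*c^2 + 2.6062*c + 0.9636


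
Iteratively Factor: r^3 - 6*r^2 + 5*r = (r)*(r^2 - 6*r + 5) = r*(r - 5)*(r - 1)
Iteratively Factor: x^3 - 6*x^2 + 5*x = (x - 1)*(x^2 - 5*x) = (x - 5)*(x - 1)*(x)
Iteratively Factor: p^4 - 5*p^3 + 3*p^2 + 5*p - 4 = (p - 1)*(p^3 - 4*p^2 - p + 4) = (p - 1)*(p + 1)*(p^2 - 5*p + 4) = (p - 4)*(p - 1)*(p + 1)*(p - 1)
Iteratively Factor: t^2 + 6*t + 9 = (t + 3)*(t + 3)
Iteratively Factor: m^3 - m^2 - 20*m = (m - 5)*(m^2 + 4*m) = m*(m - 5)*(m + 4)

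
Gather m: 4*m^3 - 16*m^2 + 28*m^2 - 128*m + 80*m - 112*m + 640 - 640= 4*m^3 + 12*m^2 - 160*m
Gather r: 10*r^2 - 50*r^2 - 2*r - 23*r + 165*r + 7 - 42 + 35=-40*r^2 + 140*r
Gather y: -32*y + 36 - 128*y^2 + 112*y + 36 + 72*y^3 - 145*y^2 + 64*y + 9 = 72*y^3 - 273*y^2 + 144*y + 81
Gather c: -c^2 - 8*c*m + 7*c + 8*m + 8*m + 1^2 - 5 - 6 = -c^2 + c*(7 - 8*m) + 16*m - 10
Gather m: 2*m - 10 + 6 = 2*m - 4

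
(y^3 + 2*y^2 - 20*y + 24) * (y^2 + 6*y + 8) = y^5 + 8*y^4 - 80*y^2 - 16*y + 192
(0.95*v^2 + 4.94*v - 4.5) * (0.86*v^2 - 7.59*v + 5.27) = 0.817*v^4 - 2.9621*v^3 - 36.3581*v^2 + 60.1888*v - 23.715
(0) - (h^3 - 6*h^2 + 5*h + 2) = -h^3 + 6*h^2 - 5*h - 2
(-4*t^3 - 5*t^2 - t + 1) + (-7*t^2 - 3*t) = -4*t^3 - 12*t^2 - 4*t + 1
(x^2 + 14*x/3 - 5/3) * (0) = 0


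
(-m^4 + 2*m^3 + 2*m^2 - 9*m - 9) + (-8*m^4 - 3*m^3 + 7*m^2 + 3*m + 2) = -9*m^4 - m^3 + 9*m^2 - 6*m - 7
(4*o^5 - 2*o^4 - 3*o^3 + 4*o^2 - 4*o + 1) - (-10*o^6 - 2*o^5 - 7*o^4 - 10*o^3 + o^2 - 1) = 10*o^6 + 6*o^5 + 5*o^4 + 7*o^3 + 3*o^2 - 4*o + 2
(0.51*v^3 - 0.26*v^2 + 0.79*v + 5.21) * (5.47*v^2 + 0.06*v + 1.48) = 2.7897*v^5 - 1.3916*v^4 + 5.0605*v^3 + 28.1613*v^2 + 1.4818*v + 7.7108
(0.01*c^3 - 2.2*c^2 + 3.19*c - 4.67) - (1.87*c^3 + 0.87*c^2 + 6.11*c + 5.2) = -1.86*c^3 - 3.07*c^2 - 2.92*c - 9.87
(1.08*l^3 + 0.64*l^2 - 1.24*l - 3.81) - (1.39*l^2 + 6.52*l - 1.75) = 1.08*l^3 - 0.75*l^2 - 7.76*l - 2.06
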